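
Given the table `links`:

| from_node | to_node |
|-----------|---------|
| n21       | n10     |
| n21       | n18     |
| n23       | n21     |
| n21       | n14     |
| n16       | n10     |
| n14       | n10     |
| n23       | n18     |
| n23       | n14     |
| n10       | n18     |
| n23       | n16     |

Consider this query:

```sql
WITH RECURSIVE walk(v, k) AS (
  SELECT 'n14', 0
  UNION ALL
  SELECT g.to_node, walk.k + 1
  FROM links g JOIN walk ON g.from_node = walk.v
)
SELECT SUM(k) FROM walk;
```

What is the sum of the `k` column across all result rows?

3

Base: (n14, k=0).
Iteration 1: edges from {n14} -> (n10, k=1).
Iteration 2: edges from {n10} -> (n18, k=2).
Iteration 3: no outgoing edges from {n18}; recursion stops.
SUM(k) = 0 + 1 + 2 = 3.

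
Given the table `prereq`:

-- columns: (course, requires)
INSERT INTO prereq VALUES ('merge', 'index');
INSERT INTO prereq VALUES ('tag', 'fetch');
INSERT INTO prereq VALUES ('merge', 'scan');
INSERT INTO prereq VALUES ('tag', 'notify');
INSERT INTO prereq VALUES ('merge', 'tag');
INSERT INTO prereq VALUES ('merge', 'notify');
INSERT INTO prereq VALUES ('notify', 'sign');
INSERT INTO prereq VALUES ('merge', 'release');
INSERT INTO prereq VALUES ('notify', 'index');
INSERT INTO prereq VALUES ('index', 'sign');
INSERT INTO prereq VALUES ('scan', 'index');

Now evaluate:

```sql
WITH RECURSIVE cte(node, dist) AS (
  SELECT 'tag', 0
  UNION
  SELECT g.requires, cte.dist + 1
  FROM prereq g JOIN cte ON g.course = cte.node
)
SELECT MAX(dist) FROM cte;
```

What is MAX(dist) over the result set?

3

Base: (tag, dist=0).
Iteration 1: edges from {tag} -> (fetch, dist=1), (notify, dist=1).
Iteration 2: edges from {fetch,notify} -> (index, dist=2), (sign, dist=2).
Iteration 3: edges from {index,sign} -> (sign, dist=3).
Iteration 4: no outgoing edges from {sign}; recursion stops.
dist values: 0, 1, 1, 2, 2, 3; the maximum is 3.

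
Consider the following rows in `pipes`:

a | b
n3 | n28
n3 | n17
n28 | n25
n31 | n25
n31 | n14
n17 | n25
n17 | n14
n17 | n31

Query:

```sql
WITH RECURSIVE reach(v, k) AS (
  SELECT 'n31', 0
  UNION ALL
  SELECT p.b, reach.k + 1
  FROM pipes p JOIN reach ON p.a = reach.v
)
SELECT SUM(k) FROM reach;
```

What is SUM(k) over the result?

2

Base: (n31, k=0).
Iteration 1: edges from {n31} -> (n14, k=1), (n25, k=1).
Iteration 2: no outgoing edges from {n14,n25}; recursion stops.
SUM(k) = 0 + 1 + 1 = 2.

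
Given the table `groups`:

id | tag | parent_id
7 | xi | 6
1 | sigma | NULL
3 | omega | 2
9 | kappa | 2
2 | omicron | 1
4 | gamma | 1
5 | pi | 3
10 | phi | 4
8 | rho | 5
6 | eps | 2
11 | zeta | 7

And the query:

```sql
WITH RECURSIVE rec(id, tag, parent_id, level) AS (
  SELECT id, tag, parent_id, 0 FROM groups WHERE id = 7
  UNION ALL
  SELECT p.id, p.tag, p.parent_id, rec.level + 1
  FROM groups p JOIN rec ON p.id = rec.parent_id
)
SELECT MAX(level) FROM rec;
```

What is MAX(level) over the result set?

3

Base: id=7 (xi), parent_id=6, level 0.
Iteration 1: join on id=6 -> eps (id 6, parent_id=2, level 1).
Iteration 2: join on id=2 -> omicron (id 2, parent_id=1, level 2).
Iteration 3: join on id=1 -> sigma (id 1, parent_id=NULL, level 3).
Iteration 4: parent_id is NULL; no match; recursion stops.
level values: 0, 1, 2, 3; the maximum is 3.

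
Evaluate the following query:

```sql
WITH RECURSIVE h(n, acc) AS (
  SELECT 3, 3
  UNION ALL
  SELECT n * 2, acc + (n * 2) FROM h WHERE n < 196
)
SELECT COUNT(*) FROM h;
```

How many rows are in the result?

Base: n=3, acc=3.
Iteration 1: 3 < 196 holds -> n = 3 * 2 = 6, acc = 3 + 6 = 9.
Iteration 2: 6 < 196 holds -> n = 6 * 2 = 12, acc = 9 + 12 = 21.
Iteration 3: 12 < 196 holds -> n = 12 * 2 = 24, acc = 21 + 24 = 45.
Iteration 4: 24 < 196 holds -> n = 24 * 2 = 48, acc = 45 + 48 = 93.
Iteration 5: 48 < 196 holds -> n = 48 * 2 = 96, acc = 93 + 96 = 189.
Iteration 6: 96 < 196 holds -> n = 96 * 2 = 192, acc = 189 + 192 = 381.
Iteration 7: 192 < 196 holds -> n = 192 * 2 = 384, acc = 381 + 384 = 765.
Iteration 8: 384 < 196 fails; recursion stops.
Total rows emitted: 8.

8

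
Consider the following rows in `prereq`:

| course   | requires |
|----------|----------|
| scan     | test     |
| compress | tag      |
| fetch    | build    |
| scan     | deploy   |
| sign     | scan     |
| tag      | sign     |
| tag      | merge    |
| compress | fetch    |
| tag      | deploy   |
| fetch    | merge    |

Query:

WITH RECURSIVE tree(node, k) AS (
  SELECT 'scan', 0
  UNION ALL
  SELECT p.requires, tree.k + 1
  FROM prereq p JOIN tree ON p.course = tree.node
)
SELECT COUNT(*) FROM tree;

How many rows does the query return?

Base: (scan, k=0).
Iteration 1: edges from {scan} -> (deploy, k=1), (test, k=1).
Iteration 2: no outgoing edges from {deploy,test}; recursion stops.
Total rows emitted: 3.

3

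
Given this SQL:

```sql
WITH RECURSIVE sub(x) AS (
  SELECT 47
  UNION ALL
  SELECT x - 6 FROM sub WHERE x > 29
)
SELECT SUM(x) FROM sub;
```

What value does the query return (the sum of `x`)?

Base: x=47.
Iteration 1: 47 > 29 holds -> x = 47 - 6 = 41.
Iteration 2: 41 > 29 holds -> x = 41 - 6 = 35.
Iteration 3: 35 > 29 holds -> x = 35 - 6 = 29.
Iteration 4: 29 > 29 fails; recursion stops.
SUM(x) = 47 + 41 + 35 + 29 = 152.

152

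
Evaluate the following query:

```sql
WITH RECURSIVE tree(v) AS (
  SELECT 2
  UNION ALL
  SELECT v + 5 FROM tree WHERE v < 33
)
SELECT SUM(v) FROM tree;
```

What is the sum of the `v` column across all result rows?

156

Base: v=2.
Iteration 1: 2 < 33 holds -> v = 2 + 5 = 7.
Iteration 2: 7 < 33 holds -> v = 7 + 5 = 12.
Iteration 3: 12 < 33 holds -> v = 12 + 5 = 17.
Iteration 4: 17 < 33 holds -> v = 17 + 5 = 22.
Iteration 5: 22 < 33 holds -> v = 22 + 5 = 27.
Iteration 6: 27 < 33 holds -> v = 27 + 5 = 32.
Iteration 7: 32 < 33 holds -> v = 32 + 5 = 37.
Iteration 8: 37 < 33 fails; recursion stops.
SUM(v) = 2 + 7 + 12 + 17 + 22 + 27 + 32 + 37 = 156.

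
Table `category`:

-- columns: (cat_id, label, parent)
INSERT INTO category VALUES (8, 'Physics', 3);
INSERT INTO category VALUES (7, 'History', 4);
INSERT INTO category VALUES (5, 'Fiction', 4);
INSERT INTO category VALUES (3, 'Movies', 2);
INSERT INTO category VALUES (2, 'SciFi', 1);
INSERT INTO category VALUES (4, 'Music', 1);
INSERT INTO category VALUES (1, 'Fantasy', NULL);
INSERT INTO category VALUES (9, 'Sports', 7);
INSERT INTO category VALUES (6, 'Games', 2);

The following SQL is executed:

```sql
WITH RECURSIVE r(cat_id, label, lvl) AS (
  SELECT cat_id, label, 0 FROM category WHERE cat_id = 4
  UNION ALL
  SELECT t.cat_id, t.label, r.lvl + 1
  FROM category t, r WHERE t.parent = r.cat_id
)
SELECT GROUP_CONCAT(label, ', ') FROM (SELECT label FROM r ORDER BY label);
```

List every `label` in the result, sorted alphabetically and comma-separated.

Fiction, History, Music, Sports

Base: cat_id=4 (Music) at lvl 0.
Iteration 1: rows with parent in {4} -> Fiction (id 5, lvl 1), History (id 7, lvl 1).
Iteration 2: rows with parent in {5,7} -> Sports (id 9, lvl 2).
Iteration 3: no rows with parent in {9}; recursion stops.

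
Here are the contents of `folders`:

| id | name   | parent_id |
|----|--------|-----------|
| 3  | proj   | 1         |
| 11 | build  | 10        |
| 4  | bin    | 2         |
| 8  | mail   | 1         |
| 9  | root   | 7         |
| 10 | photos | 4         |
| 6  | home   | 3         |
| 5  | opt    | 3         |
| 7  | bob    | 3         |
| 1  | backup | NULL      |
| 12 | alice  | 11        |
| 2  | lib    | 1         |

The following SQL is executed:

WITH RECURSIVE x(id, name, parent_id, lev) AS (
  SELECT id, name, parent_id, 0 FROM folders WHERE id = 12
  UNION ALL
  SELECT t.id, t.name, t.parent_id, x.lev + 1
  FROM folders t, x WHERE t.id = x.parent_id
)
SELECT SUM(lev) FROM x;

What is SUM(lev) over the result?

15

Base: id=12 (alice), parent_id=11, lev 0.
Iteration 1: join on id=11 -> build (id 11, parent_id=10, lev 1).
Iteration 2: join on id=10 -> photos (id 10, parent_id=4, lev 2).
Iteration 3: join on id=4 -> bin (id 4, parent_id=2, lev 3).
Iteration 4: join on id=2 -> lib (id 2, parent_id=1, lev 4).
Iteration 5: join on id=1 -> backup (id 1, parent_id=NULL, lev 5).
Iteration 6: parent_id is NULL; no match; recursion stops.
SUM(lev) = 0 + 1 + 2 + 3 + 4 + 5 = 15.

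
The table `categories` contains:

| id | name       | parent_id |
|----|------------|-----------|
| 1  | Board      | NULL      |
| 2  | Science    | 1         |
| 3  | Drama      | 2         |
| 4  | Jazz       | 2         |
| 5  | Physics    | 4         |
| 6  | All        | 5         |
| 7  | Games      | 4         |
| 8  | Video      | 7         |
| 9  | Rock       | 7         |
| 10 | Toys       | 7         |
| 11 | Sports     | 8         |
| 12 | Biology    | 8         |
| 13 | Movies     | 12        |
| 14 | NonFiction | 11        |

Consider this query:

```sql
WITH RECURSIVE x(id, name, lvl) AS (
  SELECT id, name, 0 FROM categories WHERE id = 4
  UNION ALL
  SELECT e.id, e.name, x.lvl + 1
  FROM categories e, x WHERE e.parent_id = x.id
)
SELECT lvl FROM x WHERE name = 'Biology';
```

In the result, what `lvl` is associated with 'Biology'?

3

Base: id=4 (Jazz) at lvl 0.
Iteration 1: rows with parent_id in {4} -> Physics (id 5, lvl 1), Games (id 7, lvl 1).
Iteration 2: rows with parent_id in {5,7} -> All (id 6, lvl 2), Video (id 8, lvl 2), Rock (id 9, lvl 2), Toys (id 10, lvl 2).
Iteration 3: rows with parent_id in {6,8,9,10} -> Sports (id 11, lvl 3), Biology (id 12, lvl 3).
Iteration 4: rows with parent_id in {11,12} -> Movies (id 13, lvl 4), NonFiction (id 14, lvl 4).
Iteration 5: no rows with parent_id in {13,14}; recursion stops.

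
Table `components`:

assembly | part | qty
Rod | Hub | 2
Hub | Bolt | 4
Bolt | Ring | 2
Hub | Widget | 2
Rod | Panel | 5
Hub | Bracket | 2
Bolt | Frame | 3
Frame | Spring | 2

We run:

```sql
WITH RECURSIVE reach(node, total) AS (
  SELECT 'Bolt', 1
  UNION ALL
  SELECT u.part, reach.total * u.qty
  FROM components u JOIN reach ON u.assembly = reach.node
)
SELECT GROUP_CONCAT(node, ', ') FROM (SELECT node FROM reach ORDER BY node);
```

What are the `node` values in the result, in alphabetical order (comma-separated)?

Bolt, Frame, Ring, Spring

Base: (Bolt, total=1).
Iteration 1: components of {Bolt} -> Frame = 1*3 = 3, Ring = 1*2 = 2.
Iteration 2: components of {Frame,Ring} -> Spring = 3*2 = 6.
Iteration 3: no further components; recursion stops.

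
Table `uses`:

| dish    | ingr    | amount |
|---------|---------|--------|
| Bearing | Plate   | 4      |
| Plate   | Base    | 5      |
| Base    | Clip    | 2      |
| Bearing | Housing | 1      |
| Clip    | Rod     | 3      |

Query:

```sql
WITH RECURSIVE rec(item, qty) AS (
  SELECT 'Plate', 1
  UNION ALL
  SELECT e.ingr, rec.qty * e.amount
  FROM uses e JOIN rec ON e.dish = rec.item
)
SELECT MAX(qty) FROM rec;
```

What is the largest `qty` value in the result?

30

Base: (Plate, qty=1).
Iteration 1: components of {Plate} -> Base = 1*5 = 5.
Iteration 2: components of {Base} -> Clip = 5*2 = 10.
Iteration 3: components of {Clip} -> Rod = 10*3 = 30.
Iteration 4: no further components; recursion stops.
qty values: 1, 5, 10, 30; the maximum is 30.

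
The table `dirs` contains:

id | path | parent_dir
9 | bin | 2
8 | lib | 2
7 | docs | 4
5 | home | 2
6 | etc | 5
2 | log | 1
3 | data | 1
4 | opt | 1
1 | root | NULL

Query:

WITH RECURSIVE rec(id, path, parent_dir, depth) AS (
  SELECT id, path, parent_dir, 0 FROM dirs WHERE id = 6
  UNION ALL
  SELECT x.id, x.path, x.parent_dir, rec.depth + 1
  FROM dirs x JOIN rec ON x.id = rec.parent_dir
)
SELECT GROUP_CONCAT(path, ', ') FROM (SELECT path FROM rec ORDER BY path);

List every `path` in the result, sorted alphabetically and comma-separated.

Base: id=6 (etc), parent_dir=5, depth 0.
Iteration 1: join on id=5 -> home (id 5, parent_dir=2, depth 1).
Iteration 2: join on id=2 -> log (id 2, parent_dir=1, depth 2).
Iteration 3: join on id=1 -> root (id 1, parent_dir=NULL, depth 3).
Iteration 4: parent_dir is NULL; no match; recursion stops.

etc, home, log, root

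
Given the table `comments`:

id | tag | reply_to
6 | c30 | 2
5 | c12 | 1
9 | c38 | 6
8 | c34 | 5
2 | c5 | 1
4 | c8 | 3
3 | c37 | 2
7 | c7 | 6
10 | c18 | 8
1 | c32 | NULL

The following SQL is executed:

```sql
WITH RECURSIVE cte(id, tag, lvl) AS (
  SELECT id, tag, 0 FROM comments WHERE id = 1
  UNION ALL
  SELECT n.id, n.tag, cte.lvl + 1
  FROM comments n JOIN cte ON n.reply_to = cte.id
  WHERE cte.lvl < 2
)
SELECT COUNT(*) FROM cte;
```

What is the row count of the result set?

Base: id=1 (c32) at lvl 0.
Iteration 1: rows with reply_to in {1} -> c5 (id 2, lvl 1), c12 (id 5, lvl 1).
Iteration 2: rows with reply_to in {2,5} -> c37 (id 3, lvl 2), c30 (id 6, lvl 2), c34 (id 8, lvl 2).
Iteration 3: lvl < 2 fails for all current rows; recursion stops.
Total rows emitted: 6.

6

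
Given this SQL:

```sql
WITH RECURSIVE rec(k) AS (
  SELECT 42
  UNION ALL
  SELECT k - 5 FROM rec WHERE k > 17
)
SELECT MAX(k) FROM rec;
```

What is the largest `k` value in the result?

Base: k=42.
Iteration 1: 42 > 17 holds -> k = 42 - 5 = 37.
Iteration 2: 37 > 17 holds -> k = 37 - 5 = 32.
Iteration 3: 32 > 17 holds -> k = 32 - 5 = 27.
Iteration 4: 27 > 17 holds -> k = 27 - 5 = 22.
Iteration 5: 22 > 17 holds -> k = 22 - 5 = 17.
Iteration 6: 17 > 17 fails; recursion stops.
k values: 42, 37, 32, 27, 22, 17; the maximum is 42.

42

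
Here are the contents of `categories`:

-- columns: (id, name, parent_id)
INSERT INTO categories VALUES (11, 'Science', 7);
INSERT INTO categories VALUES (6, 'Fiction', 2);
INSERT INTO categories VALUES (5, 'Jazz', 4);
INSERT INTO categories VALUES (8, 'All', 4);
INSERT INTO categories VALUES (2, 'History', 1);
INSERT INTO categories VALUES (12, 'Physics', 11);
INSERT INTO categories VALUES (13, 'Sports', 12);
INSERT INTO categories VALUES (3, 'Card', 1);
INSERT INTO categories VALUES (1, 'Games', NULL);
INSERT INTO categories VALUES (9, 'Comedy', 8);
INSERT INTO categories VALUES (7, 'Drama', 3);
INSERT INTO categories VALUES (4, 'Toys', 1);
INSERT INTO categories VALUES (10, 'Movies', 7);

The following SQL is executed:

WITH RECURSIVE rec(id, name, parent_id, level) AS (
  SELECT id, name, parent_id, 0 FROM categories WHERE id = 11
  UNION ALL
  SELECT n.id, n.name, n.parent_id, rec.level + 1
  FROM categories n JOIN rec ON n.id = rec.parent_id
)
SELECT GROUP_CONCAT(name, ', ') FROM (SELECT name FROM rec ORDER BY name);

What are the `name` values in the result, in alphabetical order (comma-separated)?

Card, Drama, Games, Science

Base: id=11 (Science), parent_id=7, level 0.
Iteration 1: join on id=7 -> Drama (id 7, parent_id=3, level 1).
Iteration 2: join on id=3 -> Card (id 3, parent_id=1, level 2).
Iteration 3: join on id=1 -> Games (id 1, parent_id=NULL, level 3).
Iteration 4: parent_id is NULL; no match; recursion stops.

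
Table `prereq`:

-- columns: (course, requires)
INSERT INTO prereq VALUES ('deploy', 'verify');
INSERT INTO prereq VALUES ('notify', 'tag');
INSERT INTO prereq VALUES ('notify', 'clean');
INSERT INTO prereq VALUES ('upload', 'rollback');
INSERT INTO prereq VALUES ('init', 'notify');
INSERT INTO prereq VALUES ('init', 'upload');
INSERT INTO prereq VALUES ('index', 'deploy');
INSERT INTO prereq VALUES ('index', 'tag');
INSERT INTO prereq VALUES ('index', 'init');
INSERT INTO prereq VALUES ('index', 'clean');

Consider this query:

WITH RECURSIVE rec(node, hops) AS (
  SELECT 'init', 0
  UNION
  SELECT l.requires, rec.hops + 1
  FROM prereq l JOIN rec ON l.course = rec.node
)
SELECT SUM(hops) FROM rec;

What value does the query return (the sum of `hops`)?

8

Base: (init, hops=0).
Iteration 1: edges from {init} -> (notify, hops=1), (upload, hops=1).
Iteration 2: edges from {notify,upload} -> (clean, hops=2), (rollback, hops=2), (tag, hops=2).
Iteration 3: no outgoing edges from {clean,rollback,tag}; recursion stops.
SUM(hops) = 0 + 1 + 1 + 2 + 2 + 2 = 8.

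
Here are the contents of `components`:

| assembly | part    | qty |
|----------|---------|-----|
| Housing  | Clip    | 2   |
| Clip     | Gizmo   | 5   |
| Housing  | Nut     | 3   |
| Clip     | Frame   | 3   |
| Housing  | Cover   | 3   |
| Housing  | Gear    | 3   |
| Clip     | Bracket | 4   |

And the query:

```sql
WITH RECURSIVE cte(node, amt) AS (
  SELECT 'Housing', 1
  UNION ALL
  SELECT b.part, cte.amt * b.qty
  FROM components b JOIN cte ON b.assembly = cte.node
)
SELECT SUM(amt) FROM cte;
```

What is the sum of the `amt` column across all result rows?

36

Base: (Housing, amt=1).
Iteration 1: components of {Housing} -> Clip = 1*2 = 2, Cover = 1*3 = 3, Gear = 1*3 = 3, Nut = 1*3 = 3.
Iteration 2: components of {Clip,Cover,Gear,Nut} -> Bracket = 2*4 = 8, Frame = 2*3 = 6, Gizmo = 2*5 = 10.
Iteration 3: no further components; recursion stops.
SUM(amt) = 1 + 2 + 3 + 3 + 3 + 10 + 6 + 8 = 36.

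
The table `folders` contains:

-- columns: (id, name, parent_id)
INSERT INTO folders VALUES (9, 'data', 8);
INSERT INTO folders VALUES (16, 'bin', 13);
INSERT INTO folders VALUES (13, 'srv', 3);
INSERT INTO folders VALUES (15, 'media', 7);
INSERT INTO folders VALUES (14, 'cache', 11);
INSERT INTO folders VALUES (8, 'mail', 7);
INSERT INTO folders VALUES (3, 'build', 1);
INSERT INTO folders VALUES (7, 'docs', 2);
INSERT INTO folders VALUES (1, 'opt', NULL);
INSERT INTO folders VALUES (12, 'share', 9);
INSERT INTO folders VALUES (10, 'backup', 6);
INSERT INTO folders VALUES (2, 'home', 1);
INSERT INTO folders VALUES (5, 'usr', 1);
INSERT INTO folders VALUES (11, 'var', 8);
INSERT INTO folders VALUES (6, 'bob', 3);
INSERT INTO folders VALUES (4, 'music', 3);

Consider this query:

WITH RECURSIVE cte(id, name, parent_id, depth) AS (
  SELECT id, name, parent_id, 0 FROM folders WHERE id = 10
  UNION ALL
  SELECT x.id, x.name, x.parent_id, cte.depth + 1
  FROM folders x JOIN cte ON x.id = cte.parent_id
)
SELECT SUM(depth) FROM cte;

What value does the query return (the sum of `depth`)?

6

Base: id=10 (backup), parent_id=6, depth 0.
Iteration 1: join on id=6 -> bob (id 6, parent_id=3, depth 1).
Iteration 2: join on id=3 -> build (id 3, parent_id=1, depth 2).
Iteration 3: join on id=1 -> opt (id 1, parent_id=NULL, depth 3).
Iteration 4: parent_id is NULL; no match; recursion stops.
SUM(depth) = 0 + 1 + 2 + 3 = 6.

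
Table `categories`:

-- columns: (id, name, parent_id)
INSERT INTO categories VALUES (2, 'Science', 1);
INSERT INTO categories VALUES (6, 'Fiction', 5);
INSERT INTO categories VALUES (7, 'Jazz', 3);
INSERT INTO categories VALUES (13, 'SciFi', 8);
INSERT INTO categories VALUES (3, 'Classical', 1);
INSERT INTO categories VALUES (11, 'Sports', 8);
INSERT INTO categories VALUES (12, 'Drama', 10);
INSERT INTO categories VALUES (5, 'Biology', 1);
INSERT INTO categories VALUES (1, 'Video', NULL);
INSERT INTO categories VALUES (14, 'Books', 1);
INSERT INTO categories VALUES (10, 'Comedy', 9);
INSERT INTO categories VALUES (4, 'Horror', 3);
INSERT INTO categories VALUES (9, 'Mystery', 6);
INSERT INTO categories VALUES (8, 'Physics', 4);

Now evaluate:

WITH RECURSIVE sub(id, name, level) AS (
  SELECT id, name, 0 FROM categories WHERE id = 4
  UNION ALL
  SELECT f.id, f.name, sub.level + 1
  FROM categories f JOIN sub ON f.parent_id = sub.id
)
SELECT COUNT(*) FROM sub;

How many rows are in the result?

Base: id=4 (Horror) at level 0.
Iteration 1: rows with parent_id in {4} -> Physics (id 8, level 1).
Iteration 2: rows with parent_id in {8} -> Sports (id 11, level 2), SciFi (id 13, level 2).
Iteration 3: no rows with parent_id in {11,13}; recursion stops.
Total rows emitted: 4.

4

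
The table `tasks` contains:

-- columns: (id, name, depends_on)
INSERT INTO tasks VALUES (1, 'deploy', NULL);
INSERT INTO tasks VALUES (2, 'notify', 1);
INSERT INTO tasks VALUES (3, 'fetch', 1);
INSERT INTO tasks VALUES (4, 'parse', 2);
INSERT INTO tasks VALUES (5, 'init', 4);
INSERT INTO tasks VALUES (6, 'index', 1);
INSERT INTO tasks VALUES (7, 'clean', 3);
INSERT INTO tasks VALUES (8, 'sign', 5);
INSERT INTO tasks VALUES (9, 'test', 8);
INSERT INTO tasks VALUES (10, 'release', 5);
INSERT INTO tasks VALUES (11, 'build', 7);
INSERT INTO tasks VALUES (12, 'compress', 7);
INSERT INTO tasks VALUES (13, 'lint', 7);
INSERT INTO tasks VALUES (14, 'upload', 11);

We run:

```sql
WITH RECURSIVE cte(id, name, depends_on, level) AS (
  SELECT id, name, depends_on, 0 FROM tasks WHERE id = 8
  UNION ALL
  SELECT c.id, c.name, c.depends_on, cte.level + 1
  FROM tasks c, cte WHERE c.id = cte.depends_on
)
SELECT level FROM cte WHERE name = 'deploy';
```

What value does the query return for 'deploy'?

Base: id=8 (sign), depends_on=5, level 0.
Iteration 1: join on id=5 -> init (id 5, depends_on=4, level 1).
Iteration 2: join on id=4 -> parse (id 4, depends_on=2, level 2).
Iteration 3: join on id=2 -> notify (id 2, depends_on=1, level 3).
Iteration 4: join on id=1 -> deploy (id 1, depends_on=NULL, level 4).
Iteration 5: depends_on is NULL; no match; recursion stops.

4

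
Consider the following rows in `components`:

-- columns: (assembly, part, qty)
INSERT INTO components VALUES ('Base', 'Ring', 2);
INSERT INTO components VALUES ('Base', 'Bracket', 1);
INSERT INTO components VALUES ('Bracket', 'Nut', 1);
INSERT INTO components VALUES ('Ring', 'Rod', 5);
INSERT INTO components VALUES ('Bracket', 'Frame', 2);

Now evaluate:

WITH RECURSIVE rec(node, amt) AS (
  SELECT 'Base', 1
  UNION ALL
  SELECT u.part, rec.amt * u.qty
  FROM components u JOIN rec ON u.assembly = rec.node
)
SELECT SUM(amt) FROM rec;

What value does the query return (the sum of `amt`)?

Base: (Base, amt=1).
Iteration 1: components of {Base} -> Bracket = 1*1 = 1, Ring = 1*2 = 2.
Iteration 2: components of {Bracket,Ring} -> Frame = 1*2 = 2, Nut = 1*1 = 1, Rod = 2*5 = 10.
Iteration 3: no further components; recursion stops.
SUM(amt) = 1 + 2 + 1 + 10 + 1 + 2 = 17.

17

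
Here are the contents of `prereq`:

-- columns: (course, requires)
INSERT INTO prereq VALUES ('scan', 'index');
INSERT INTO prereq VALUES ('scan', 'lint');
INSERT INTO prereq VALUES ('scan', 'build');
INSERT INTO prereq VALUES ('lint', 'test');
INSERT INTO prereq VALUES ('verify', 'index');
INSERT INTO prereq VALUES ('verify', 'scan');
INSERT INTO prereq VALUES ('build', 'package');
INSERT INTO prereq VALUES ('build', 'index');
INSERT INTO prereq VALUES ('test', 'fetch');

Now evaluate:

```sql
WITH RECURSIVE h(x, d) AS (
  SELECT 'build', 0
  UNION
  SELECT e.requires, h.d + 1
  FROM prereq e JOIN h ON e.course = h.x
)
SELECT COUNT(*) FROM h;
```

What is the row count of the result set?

Base: (build, d=0).
Iteration 1: edges from {build} -> (index, d=1), (package, d=1).
Iteration 2: no outgoing edges from {index,package}; recursion stops.
Total rows emitted: 3.

3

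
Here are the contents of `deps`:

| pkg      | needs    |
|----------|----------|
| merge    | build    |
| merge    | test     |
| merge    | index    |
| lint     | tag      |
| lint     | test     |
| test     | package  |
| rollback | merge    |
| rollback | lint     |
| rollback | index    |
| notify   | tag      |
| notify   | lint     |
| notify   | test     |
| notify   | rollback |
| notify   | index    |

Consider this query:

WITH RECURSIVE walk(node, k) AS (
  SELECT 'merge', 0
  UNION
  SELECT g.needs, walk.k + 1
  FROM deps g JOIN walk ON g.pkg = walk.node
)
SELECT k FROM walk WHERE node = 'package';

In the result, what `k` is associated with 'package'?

2

Base: (merge, k=0).
Iteration 1: edges from {merge} -> (build, k=1), (index, k=1), (test, k=1).
Iteration 2: edges from {build,index,test} -> (package, k=2).
Iteration 3: no outgoing edges from {package}; recursion stops.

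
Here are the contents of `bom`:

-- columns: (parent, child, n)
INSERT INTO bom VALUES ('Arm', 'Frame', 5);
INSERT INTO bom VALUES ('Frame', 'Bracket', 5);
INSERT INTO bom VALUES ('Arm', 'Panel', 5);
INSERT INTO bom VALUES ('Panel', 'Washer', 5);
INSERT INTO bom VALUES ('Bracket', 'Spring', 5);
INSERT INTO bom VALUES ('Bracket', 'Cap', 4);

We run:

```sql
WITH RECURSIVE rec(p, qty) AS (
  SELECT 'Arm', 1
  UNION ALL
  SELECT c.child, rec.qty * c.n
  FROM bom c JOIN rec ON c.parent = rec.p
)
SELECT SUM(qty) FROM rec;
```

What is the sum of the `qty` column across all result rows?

286

Base: (Arm, qty=1).
Iteration 1: components of {Arm} -> Frame = 1*5 = 5, Panel = 1*5 = 5.
Iteration 2: components of {Frame,Panel} -> Bracket = 5*5 = 25, Washer = 5*5 = 25.
Iteration 3: components of {Bracket,Washer} -> Cap = 25*4 = 100, Spring = 25*5 = 125.
Iteration 4: no further components; recursion stops.
SUM(qty) = 1 + 5 + 5 + 25 + 25 + 100 + 125 = 286.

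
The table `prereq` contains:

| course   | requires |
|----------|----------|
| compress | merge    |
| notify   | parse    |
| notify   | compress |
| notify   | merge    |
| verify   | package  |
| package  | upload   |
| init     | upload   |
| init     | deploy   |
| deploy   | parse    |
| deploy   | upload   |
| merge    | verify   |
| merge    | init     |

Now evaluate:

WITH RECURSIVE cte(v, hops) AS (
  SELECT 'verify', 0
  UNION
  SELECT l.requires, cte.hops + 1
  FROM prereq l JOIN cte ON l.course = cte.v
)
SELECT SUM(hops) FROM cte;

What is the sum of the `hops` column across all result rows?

Base: (verify, hops=0).
Iteration 1: edges from {verify} -> (package, hops=1).
Iteration 2: edges from {package} -> (upload, hops=2).
Iteration 3: no outgoing edges from {upload}; recursion stops.
SUM(hops) = 0 + 1 + 2 = 3.

3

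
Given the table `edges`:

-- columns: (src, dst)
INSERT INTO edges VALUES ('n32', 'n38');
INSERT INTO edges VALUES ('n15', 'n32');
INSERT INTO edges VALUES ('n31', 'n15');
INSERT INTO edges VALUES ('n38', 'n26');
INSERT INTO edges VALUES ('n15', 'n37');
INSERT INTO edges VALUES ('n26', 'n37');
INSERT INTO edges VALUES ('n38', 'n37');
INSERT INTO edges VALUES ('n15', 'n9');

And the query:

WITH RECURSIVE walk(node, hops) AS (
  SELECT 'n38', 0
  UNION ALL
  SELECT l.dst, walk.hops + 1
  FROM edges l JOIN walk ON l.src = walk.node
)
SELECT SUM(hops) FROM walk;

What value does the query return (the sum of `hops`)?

Base: (n38, hops=0).
Iteration 1: edges from {n38} -> (n26, hops=1), (n37, hops=1).
Iteration 2: edges from {n26,n37} -> (n37, hops=2).
Iteration 3: no outgoing edges from {n37}; recursion stops.
SUM(hops) = 0 + 1 + 1 + 2 = 4.

4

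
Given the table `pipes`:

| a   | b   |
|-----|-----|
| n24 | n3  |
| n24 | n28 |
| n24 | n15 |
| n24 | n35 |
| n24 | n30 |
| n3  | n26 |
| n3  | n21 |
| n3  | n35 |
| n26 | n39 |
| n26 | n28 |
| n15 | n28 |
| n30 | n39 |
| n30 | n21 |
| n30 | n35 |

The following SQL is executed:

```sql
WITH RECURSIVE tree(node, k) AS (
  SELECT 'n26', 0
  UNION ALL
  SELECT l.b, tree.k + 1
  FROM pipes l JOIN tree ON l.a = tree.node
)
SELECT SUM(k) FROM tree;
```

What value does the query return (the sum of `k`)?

Base: (n26, k=0).
Iteration 1: edges from {n26} -> (n28, k=1), (n39, k=1).
Iteration 2: no outgoing edges from {n28,n39}; recursion stops.
SUM(k) = 0 + 1 + 1 = 2.

2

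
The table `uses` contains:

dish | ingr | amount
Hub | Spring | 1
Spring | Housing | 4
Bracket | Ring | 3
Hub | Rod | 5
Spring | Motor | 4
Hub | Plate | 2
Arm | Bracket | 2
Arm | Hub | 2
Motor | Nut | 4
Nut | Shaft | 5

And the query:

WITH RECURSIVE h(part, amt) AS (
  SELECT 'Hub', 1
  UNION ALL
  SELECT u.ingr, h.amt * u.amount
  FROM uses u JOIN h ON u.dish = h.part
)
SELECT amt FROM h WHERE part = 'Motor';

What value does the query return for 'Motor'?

Base: (Hub, amt=1).
Iteration 1: components of {Hub} -> Plate = 1*2 = 2, Rod = 1*5 = 5, Spring = 1*1 = 1.
Iteration 2: components of {Plate,Rod,Spring} -> Housing = 1*4 = 4, Motor = 1*4 = 4.
Iteration 3: components of {Housing,Motor} -> Nut = 4*4 = 16.
Iteration 4: components of {Nut} -> Shaft = 16*5 = 80.
Iteration 5: no further components; recursion stops.

4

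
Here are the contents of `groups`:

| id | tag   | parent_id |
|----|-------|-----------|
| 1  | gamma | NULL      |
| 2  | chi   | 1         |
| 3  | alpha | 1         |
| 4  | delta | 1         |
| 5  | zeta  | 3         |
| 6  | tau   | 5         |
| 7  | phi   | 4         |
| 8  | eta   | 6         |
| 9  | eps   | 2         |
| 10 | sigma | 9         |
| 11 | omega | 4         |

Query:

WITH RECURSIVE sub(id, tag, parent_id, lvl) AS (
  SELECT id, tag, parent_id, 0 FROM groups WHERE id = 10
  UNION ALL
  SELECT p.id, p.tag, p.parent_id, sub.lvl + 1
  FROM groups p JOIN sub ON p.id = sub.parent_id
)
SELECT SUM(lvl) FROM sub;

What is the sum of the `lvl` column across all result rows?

Base: id=10 (sigma), parent_id=9, lvl 0.
Iteration 1: join on id=9 -> eps (id 9, parent_id=2, lvl 1).
Iteration 2: join on id=2 -> chi (id 2, parent_id=1, lvl 2).
Iteration 3: join on id=1 -> gamma (id 1, parent_id=NULL, lvl 3).
Iteration 4: parent_id is NULL; no match; recursion stops.
SUM(lvl) = 0 + 1 + 2 + 3 = 6.

6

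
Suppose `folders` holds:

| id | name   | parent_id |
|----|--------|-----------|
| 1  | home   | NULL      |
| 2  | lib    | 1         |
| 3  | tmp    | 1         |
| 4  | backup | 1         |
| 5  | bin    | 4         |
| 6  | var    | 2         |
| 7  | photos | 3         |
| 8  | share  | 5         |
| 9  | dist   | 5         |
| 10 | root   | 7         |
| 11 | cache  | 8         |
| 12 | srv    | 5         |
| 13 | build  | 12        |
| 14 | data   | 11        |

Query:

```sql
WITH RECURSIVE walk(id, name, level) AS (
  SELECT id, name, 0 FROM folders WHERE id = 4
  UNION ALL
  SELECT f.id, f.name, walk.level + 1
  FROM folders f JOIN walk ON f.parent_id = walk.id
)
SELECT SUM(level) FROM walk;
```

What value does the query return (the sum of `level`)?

Base: id=4 (backup) at level 0.
Iteration 1: rows with parent_id in {4} -> bin (id 5, level 1).
Iteration 2: rows with parent_id in {5} -> share (id 8, level 2), dist (id 9, level 2), srv (id 12, level 2).
Iteration 3: rows with parent_id in {8,9,12} -> cache (id 11, level 3), build (id 13, level 3).
Iteration 4: rows with parent_id in {11,13} -> data (id 14, level 4).
Iteration 5: no rows with parent_id in {14}; recursion stops.
SUM(level) = 0 + 1 + 2 + 2 + 2 + 3 + 3 + 4 = 17.

17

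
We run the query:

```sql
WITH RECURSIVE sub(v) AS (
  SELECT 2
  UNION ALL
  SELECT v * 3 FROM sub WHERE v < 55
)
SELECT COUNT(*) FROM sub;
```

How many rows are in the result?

5

Base: v=2.
Iteration 1: 2 < 55 holds -> v = 2 * 3 = 6.
Iteration 2: 6 < 55 holds -> v = 6 * 3 = 18.
Iteration 3: 18 < 55 holds -> v = 18 * 3 = 54.
Iteration 4: 54 < 55 holds -> v = 54 * 3 = 162.
Iteration 5: 162 < 55 fails; recursion stops.
Total rows emitted: 5.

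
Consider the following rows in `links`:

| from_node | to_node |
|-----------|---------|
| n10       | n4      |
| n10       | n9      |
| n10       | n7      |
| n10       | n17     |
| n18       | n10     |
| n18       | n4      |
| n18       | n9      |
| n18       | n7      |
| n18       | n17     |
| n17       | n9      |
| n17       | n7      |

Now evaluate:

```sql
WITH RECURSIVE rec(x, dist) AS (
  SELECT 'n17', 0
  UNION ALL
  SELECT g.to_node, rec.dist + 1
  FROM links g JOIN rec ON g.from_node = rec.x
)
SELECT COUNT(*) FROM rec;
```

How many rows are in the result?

3

Base: (n17, dist=0).
Iteration 1: edges from {n17} -> (n7, dist=1), (n9, dist=1).
Iteration 2: no outgoing edges from {n7,n9}; recursion stops.
Total rows emitted: 3.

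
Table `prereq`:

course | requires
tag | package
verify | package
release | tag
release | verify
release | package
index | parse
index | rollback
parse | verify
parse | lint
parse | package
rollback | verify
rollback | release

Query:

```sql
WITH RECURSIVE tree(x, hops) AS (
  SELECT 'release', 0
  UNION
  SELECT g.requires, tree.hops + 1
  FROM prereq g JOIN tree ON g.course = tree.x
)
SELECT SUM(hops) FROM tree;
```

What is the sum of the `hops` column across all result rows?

5

Base: (release, hops=0).
Iteration 1: edges from {release} -> (package, hops=1), (tag, hops=1), (verify, hops=1).
Iteration 2: edges from {package,tag,verify} -> (package, hops=2). [UNION drops 1 duplicate row(s)]
Iteration 3: no outgoing edges from {package}; recursion stops.
SUM(hops) = 0 + 1 + 1 + 1 + 2 = 5.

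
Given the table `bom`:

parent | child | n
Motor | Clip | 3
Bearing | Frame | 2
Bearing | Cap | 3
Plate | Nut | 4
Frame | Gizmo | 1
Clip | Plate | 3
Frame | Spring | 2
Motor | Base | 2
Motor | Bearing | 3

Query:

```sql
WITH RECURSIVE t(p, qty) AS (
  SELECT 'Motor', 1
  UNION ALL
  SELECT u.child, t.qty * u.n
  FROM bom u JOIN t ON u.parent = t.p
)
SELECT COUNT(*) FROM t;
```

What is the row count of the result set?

Base: (Motor, qty=1).
Iteration 1: components of {Motor} -> Base = 1*2 = 2, Bearing = 1*3 = 3, Clip = 1*3 = 3.
Iteration 2: components of {Base,Bearing,Clip} -> Cap = 3*3 = 9, Frame = 3*2 = 6, Plate = 3*3 = 9.
Iteration 3: components of {Cap,Frame,Plate} -> Gizmo = 6*1 = 6, Nut = 9*4 = 36, Spring = 6*2 = 12.
Iteration 4: no further components; recursion stops.
Total rows emitted: 10.

10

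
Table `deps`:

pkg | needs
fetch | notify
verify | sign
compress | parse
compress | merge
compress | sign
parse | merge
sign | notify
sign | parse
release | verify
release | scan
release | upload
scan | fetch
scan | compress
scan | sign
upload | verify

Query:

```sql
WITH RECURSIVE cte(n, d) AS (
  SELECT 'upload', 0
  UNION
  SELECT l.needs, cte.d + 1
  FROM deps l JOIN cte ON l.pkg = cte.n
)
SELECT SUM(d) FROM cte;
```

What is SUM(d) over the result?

13

Base: (upload, d=0).
Iteration 1: edges from {upload} -> (verify, d=1).
Iteration 2: edges from {verify} -> (sign, d=2).
Iteration 3: edges from {sign} -> (notify, d=3), (parse, d=3).
Iteration 4: edges from {notify,parse} -> (merge, d=4).
Iteration 5: no outgoing edges from {merge}; recursion stops.
SUM(d) = 0 + 1 + 2 + 3 + 3 + 4 = 13.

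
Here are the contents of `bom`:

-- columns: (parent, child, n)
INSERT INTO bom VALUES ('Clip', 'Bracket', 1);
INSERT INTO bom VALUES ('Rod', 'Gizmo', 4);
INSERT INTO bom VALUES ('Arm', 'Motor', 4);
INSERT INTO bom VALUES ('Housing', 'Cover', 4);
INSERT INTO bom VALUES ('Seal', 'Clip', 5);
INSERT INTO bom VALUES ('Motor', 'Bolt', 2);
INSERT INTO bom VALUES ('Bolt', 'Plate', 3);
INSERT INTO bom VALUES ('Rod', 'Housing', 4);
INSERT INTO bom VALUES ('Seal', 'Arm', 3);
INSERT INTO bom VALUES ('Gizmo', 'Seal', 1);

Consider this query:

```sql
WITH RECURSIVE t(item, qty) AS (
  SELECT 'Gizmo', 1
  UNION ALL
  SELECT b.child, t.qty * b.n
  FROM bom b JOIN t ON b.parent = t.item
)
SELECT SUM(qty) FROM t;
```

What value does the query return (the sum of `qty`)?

123

Base: (Gizmo, qty=1).
Iteration 1: components of {Gizmo} -> Seal = 1*1 = 1.
Iteration 2: components of {Seal} -> Arm = 1*3 = 3, Clip = 1*5 = 5.
Iteration 3: components of {Arm,Clip} -> Bracket = 5*1 = 5, Motor = 3*4 = 12.
Iteration 4: components of {Bracket,Motor} -> Bolt = 12*2 = 24.
Iteration 5: components of {Bolt} -> Plate = 24*3 = 72.
Iteration 6: no further components; recursion stops.
SUM(qty) = 1 + 1 + 3 + 5 + 12 + 5 + 24 + 72 = 123.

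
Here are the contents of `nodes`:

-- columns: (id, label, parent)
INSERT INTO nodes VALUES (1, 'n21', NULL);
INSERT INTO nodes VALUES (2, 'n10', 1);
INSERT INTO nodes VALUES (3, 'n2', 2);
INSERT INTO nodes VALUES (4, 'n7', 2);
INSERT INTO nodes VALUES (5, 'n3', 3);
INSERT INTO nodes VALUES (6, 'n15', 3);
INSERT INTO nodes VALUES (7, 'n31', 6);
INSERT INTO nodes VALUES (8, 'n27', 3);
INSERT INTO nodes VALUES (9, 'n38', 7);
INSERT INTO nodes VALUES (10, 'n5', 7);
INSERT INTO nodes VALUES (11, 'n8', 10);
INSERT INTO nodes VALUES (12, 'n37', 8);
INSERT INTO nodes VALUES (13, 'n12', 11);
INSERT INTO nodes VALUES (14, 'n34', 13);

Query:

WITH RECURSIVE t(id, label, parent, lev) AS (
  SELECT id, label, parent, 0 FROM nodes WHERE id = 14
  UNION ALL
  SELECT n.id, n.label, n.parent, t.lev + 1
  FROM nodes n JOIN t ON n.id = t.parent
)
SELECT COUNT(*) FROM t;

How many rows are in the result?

Base: id=14 (n34), parent=13, lev 0.
Iteration 1: join on id=13 -> n12 (id 13, parent=11, lev 1).
Iteration 2: join on id=11 -> n8 (id 11, parent=10, lev 2).
Iteration 3: join on id=10 -> n5 (id 10, parent=7, lev 3).
Iteration 4: join on id=7 -> n31 (id 7, parent=6, lev 4).
Iteration 5: join on id=6 -> n15 (id 6, parent=3, lev 5).
Iteration 6: join on id=3 -> n2 (id 3, parent=2, lev 6).
Iteration 7: join on id=2 -> n10 (id 2, parent=1, lev 7).
Iteration 8: join on id=1 -> n21 (id 1, parent=NULL, lev 8).
Iteration 9: parent is NULL; no match; recursion stops.
Total rows emitted: 9.

9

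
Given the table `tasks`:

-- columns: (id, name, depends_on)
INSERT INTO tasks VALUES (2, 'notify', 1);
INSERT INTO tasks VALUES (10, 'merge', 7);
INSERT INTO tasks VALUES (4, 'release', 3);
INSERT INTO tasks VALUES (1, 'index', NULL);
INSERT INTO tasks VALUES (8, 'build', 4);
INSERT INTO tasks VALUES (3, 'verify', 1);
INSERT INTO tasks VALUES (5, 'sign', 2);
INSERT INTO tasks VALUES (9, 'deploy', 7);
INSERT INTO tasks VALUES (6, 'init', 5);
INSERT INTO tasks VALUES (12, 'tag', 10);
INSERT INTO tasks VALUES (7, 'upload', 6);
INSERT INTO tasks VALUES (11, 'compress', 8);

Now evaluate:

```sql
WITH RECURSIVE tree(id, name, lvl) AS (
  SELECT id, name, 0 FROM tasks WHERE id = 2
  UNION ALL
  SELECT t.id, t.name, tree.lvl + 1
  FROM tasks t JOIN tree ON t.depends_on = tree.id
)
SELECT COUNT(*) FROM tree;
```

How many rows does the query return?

7

Base: id=2 (notify) at lvl 0.
Iteration 1: rows with depends_on in {2} -> sign (id 5, lvl 1).
Iteration 2: rows with depends_on in {5} -> init (id 6, lvl 2).
Iteration 3: rows with depends_on in {6} -> upload (id 7, lvl 3).
Iteration 4: rows with depends_on in {7} -> deploy (id 9, lvl 4), merge (id 10, lvl 4).
Iteration 5: rows with depends_on in {9,10} -> tag (id 12, lvl 5).
Iteration 6: no rows with depends_on in {12}; recursion stops.
Total rows emitted: 7.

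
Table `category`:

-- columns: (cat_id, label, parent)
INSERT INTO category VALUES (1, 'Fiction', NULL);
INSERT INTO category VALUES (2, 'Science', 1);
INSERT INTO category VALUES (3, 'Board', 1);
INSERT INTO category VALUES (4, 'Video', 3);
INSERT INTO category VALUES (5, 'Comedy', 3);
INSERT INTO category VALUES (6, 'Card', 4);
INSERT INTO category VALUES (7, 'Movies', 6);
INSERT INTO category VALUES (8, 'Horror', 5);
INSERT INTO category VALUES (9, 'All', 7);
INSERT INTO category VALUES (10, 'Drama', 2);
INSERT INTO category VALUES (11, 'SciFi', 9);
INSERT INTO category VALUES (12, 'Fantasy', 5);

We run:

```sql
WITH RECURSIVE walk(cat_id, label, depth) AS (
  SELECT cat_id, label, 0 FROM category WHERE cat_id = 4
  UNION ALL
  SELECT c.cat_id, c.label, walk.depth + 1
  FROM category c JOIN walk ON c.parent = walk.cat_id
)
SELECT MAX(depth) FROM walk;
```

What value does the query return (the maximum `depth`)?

4

Base: cat_id=4 (Video) at depth 0.
Iteration 1: rows with parent in {4} -> Card (id 6, depth 1).
Iteration 2: rows with parent in {6} -> Movies (id 7, depth 2).
Iteration 3: rows with parent in {7} -> All (id 9, depth 3).
Iteration 4: rows with parent in {9} -> SciFi (id 11, depth 4).
Iteration 5: no rows with parent in {11}; recursion stops.
depth values: 0, 1, 2, 3, 4; the maximum is 4.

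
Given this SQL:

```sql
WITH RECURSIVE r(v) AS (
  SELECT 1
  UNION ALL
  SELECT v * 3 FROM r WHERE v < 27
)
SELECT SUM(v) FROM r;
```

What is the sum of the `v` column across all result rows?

40

Base: v=1.
Iteration 1: 1 < 27 holds -> v = 1 * 3 = 3.
Iteration 2: 3 < 27 holds -> v = 3 * 3 = 9.
Iteration 3: 9 < 27 holds -> v = 9 * 3 = 27.
Iteration 4: 27 < 27 fails; recursion stops.
SUM(v) = 1 + 3 + 9 + 27 = 40.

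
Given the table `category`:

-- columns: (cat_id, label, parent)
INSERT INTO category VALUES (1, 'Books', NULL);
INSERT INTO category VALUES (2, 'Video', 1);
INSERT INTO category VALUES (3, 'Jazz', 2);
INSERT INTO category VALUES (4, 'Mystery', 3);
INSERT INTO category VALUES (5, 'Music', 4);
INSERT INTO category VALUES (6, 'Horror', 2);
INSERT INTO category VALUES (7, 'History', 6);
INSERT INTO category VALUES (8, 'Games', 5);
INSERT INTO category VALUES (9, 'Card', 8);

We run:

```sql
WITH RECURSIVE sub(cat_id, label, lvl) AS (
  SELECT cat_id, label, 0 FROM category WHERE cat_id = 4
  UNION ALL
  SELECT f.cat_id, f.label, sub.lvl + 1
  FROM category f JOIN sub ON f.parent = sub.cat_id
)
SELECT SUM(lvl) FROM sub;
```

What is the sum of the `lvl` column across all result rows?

6

Base: cat_id=4 (Mystery) at lvl 0.
Iteration 1: rows with parent in {4} -> Music (id 5, lvl 1).
Iteration 2: rows with parent in {5} -> Games (id 8, lvl 2).
Iteration 3: rows with parent in {8} -> Card (id 9, lvl 3).
Iteration 4: no rows with parent in {9}; recursion stops.
SUM(lvl) = 0 + 1 + 2 + 3 = 6.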